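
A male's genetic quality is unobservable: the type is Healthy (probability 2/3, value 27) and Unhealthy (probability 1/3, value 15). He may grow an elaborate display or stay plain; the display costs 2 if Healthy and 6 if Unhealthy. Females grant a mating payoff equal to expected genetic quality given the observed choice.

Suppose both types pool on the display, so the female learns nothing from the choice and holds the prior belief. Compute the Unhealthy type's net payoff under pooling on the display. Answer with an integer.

17

Pooled mating payoff = 2/3·27 + 1/3·15 = 23.
Unhealthy pays cost 6 for the display, so net payoff = 23 − 6 = 17.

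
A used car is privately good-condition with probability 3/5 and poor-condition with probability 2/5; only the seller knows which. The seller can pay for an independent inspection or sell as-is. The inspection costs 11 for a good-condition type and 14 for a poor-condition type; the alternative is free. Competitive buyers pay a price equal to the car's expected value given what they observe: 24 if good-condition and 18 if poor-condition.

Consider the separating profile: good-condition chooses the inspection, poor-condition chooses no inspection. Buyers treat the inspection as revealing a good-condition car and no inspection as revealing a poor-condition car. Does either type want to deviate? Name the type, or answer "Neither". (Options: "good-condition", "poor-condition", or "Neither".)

good-condition

The inspection pays 24; no inspection pays 18.
good-condition: assigned the inspection, nets 24 − 11 = 13; deviating to no inspection nets 18.
poor-condition: assigned no inspection, nets 18; deviating to the inspection nets 24 − 14 = 10.
The good-condition type gains 5 by deviating.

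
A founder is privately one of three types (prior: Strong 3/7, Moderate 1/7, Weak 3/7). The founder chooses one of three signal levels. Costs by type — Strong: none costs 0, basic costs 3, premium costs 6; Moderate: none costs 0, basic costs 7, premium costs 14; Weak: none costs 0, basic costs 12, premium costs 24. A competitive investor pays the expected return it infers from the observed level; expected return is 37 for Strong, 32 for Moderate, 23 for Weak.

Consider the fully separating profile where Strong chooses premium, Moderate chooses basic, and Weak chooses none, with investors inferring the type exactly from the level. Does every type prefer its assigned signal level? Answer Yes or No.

Separating valuations: premium → 37, basic → 32, none → 23.
Strong (assigned premium): none: 23 − 0 = 23; basic: 32 − 3 = 29; premium: 37 − 6 = 31. Strong stays.
Moderate (assigned basic): none: 23 − 0 = 23; basic: 32 − 7 = 25; premium: 37 − 14 = 23. Moderate stays.
Weak (assigned none): none: 23 − 0 = 23; basic: 32 − 12 = 20; premium: 37 − 24 = 13. Weak stays.
Every type prefers its assigned level; separation holds.

Yes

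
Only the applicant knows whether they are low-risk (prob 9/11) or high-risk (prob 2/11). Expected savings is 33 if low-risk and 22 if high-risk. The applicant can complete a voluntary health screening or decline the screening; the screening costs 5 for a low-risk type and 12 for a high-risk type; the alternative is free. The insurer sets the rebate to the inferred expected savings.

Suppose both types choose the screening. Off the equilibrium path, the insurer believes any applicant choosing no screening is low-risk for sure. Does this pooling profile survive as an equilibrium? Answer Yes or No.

On path, the insurer holds the prior and pays 9/11·33 + 2/11·22 = 31. Off path (no screening), believing low-risk, it pays 33.
low-risk: the screening nets 31 − 5 = 26; no screening nets 33. low-risk would deviate.
high-risk: the screening nets 31 − 12 = 19; no screening nets 33. high-risk would deviate.
A type deviates, so pooling fails.

No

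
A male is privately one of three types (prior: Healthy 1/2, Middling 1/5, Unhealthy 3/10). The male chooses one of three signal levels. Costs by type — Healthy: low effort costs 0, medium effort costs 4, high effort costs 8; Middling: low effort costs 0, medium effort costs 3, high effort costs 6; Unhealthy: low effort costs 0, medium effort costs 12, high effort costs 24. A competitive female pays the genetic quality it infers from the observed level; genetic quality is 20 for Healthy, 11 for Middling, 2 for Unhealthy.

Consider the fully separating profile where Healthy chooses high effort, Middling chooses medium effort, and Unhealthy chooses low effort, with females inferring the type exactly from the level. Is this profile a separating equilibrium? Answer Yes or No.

No

Separating mating payoffs: high effort → 20, medium effort → 11, low effort → 2.
Healthy (assigned high effort): low effort: 2 − 0 = 2; medium effort: 11 − 4 = 7; high effort: 20 − 8 = 12. Healthy stays.
Middling (assigned medium effort): low effort: 2 − 0 = 2; medium effort: 11 − 3 = 8; high effort: 20 − 6 = 14. Middling prefers high effort.
Unhealthy (assigned low effort): low effort: 2 − 0 = 2; medium effort: 11 − 12 = -1; high effort: 20 − 24 = -4. Unhealthy stays.
At least one type deviates; the separating profile fails.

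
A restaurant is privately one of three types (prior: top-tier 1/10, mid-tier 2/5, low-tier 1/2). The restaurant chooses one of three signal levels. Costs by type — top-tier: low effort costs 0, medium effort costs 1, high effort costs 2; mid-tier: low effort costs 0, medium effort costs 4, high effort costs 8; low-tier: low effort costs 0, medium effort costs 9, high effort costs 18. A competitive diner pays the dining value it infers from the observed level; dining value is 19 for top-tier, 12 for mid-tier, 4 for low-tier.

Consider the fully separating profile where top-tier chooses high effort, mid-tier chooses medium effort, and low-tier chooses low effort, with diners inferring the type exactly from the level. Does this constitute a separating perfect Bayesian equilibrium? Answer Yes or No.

Separating price premiums: high effort → 19, medium effort → 12, low effort → 4.
top-tier (assigned high effort): low effort: 4 − 0 = 4; medium effort: 12 − 1 = 11; high effort: 19 − 2 = 17. top-tier stays.
mid-tier (assigned medium effort): low effort: 4 − 0 = 4; medium effort: 12 − 4 = 8; high effort: 19 − 8 = 11. mid-tier prefers high effort.
low-tier (assigned low effort): low effort: 4 − 0 = 4; medium effort: 12 − 9 = 3; high effort: 19 − 18 = 1. low-tier stays.
At least one type deviates; the separating profile fails.

No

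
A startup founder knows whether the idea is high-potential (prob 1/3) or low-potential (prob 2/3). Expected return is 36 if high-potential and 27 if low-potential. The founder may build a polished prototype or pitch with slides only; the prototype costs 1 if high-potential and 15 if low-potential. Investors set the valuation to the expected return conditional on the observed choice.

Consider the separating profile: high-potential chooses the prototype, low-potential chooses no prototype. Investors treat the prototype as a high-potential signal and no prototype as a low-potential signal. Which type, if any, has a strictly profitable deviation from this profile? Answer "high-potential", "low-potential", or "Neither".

The prototype pays 36; no prototype pays 27.
high-potential: assigned the prototype, nets 36 − 1 = 35; deviating to no prototype nets 27.
low-potential: assigned no prototype, nets 27; deviating to the prototype nets 36 − 15 = 21.
Both types strictly prefer their assigned action; no profitable deviation.

Neither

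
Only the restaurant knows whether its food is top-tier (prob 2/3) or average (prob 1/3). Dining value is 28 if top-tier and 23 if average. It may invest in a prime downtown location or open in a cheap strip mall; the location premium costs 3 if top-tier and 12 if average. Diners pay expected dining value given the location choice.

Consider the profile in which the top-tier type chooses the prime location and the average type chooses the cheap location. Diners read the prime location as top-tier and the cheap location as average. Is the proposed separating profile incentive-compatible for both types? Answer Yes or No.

Yes

Under these beliefs, the prime location earns price premium 28 and the cheap location earns price premium 23.
top-tier: the prime location nets 28 − 3 = 25; the cheap location nets 23. top-tier prefers the prime location.
average: the prime location nets 28 − 12 = 16; the cheap location nets 23. average prefers the cheap location.
Neither type deviates, so the separating profile is an equilibrium.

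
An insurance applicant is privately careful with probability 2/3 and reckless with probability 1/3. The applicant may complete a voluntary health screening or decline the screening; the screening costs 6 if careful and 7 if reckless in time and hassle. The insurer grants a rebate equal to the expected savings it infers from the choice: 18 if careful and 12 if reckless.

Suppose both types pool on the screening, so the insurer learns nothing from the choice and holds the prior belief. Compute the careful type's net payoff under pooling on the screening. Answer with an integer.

Pooled rebate = 2/3·18 + 1/3·12 = 16.
careful pays cost 6 for the screening, so net payoff = 16 − 6 = 10.

10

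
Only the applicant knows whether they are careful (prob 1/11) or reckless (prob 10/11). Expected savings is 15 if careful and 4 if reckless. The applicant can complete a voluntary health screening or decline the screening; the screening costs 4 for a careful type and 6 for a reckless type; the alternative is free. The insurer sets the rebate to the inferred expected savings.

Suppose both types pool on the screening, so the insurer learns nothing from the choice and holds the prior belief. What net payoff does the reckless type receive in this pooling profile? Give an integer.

-1

Pooled rebate = 1/11·15 + 10/11·4 = 5.
reckless pays cost 6 for the screening, so net payoff = 5 − 6 = -1.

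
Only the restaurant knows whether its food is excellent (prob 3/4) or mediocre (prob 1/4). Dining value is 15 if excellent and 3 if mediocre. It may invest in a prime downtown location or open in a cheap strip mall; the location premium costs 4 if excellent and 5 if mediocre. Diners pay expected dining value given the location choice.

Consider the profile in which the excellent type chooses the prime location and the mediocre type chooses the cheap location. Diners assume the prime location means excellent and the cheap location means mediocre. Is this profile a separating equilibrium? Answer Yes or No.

Under these beliefs, the prime location earns price premium 15 and the cheap location earns price premium 3.
excellent: the prime location nets 15 − 4 = 11; the cheap location nets 3. excellent prefers the prime location.
mediocre: the prime location nets 15 − 5 = 10; the cheap location nets 3. mediocre would deviate to the prime location.
mediocre has a profitable deviation, so the profile is not an equilibrium.

No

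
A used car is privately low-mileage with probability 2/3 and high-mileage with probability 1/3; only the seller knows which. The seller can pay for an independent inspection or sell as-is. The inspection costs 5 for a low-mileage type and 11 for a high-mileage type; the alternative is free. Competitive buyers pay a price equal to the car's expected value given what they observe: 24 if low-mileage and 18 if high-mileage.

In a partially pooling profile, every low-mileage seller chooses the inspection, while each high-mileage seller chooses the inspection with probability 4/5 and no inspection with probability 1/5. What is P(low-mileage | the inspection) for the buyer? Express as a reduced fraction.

5/7

P(the inspection) = (2/3)·1 + (1/3)·(4/5) = 14/15.
By Bayes' rule, P(low-mileage | the inspection) = (2/3) / (14/15) = 5/7.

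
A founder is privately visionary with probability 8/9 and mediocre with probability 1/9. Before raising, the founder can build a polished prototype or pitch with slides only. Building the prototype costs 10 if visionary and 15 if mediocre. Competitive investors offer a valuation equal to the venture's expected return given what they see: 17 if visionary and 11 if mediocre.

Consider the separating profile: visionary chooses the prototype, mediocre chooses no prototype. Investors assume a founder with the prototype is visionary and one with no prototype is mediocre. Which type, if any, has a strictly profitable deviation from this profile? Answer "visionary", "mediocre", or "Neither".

The prototype pays 17; no prototype pays 11.
visionary: assigned the prototype, nets 17 − 10 = 7; deviating to no prototype nets 11.
mediocre: assigned no prototype, nets 11; deviating to the prototype nets 17 − 15 = 2.
The visionary type gains 4 by deviating.

visionary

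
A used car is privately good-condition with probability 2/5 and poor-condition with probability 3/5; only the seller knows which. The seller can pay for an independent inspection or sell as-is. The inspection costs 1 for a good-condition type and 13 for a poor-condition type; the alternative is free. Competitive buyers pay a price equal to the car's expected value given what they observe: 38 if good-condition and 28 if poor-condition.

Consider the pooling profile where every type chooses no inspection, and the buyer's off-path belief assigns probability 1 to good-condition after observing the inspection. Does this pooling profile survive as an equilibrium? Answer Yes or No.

On path, the buyer holds the prior and pays 2/5·38 + 3/5·28 = 32. Off path (the inspection), believing good-condition, it pays 38.
good-condition: no inspection nets 32; the inspection nets 38 − 1 = 37. good-condition would deviate.
poor-condition: no inspection nets 32; the inspection nets 38 − 13 = 25. poor-condition stays.
A type deviates, so pooling fails.

No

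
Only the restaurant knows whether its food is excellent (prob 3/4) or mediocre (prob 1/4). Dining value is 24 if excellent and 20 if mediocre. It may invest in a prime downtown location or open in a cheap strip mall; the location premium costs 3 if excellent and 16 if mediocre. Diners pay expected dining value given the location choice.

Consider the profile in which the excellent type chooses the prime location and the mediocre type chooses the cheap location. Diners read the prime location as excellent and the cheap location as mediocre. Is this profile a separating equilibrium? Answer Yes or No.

Yes

Under these beliefs, the prime location earns price premium 24 and the cheap location earns price premium 20.
excellent: the prime location nets 24 − 3 = 21; the cheap location nets 20. excellent prefers the prime location.
mediocre: the prime location nets 24 − 16 = 8; the cheap location nets 20. mediocre prefers the cheap location.
Neither type deviates, so the separating profile is an equilibrium.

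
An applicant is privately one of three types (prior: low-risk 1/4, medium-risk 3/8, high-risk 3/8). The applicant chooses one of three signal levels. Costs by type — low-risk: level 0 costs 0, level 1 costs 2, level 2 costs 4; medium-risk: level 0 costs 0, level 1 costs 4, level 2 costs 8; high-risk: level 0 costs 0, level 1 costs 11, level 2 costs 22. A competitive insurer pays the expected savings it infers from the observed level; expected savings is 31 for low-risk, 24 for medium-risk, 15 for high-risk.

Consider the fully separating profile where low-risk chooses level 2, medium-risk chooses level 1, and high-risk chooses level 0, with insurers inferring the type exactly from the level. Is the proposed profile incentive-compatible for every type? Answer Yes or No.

Separating rebates: level 2 → 31, level 1 → 24, level 0 → 15.
low-risk (assigned level 2): level 0: 15 − 0 = 15; level 1: 24 − 2 = 22; level 2: 31 − 4 = 27. low-risk stays.
medium-risk (assigned level 1): level 0: 15 − 0 = 15; level 1: 24 − 4 = 20; level 2: 31 − 8 = 23. medium-risk prefers level 2.
high-risk (assigned level 0): level 0: 15 − 0 = 15; level 1: 24 − 11 = 13; level 2: 31 − 22 = 9. high-risk stays.
At least one type deviates; the separating profile fails.

No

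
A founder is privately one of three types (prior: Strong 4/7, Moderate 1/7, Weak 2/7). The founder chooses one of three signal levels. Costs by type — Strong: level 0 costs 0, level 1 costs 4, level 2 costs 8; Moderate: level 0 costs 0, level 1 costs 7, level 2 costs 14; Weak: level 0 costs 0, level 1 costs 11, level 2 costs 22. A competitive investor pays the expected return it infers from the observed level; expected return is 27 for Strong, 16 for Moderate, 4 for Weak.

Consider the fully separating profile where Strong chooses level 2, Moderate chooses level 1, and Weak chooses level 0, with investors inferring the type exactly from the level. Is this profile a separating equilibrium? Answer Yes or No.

No

Separating valuations: level 2 → 27, level 1 → 16, level 0 → 4.
Strong (assigned level 2): level 0: 4 − 0 = 4; level 1: 16 − 4 = 12; level 2: 27 − 8 = 19. Strong stays.
Moderate (assigned level 1): level 0: 4 − 0 = 4; level 1: 16 − 7 = 9; level 2: 27 − 14 = 13. Moderate prefers level 2.
Weak (assigned level 0): level 0: 4 − 0 = 4; level 1: 16 − 11 = 5; level 2: 27 − 22 = 5. Weak prefers level 1.
At least one type deviates; the separating profile fails.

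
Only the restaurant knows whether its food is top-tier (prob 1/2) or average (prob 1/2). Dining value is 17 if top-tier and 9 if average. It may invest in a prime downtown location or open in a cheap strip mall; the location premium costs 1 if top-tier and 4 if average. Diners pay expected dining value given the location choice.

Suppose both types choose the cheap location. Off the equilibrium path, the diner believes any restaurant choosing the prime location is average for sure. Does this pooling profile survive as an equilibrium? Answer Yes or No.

Yes

On path, the diner holds the prior and pays 1/2·17 + 1/2·9 = 13. Off path (the prime location), believing average, it pays 9.
top-tier: the cheap location nets 13; the prime location nets 9 − 1 = 8. top-tier stays.
average: the cheap location nets 13; the prime location nets 9 − 4 = 5. average stays.
No type deviates, so pooling is sustained.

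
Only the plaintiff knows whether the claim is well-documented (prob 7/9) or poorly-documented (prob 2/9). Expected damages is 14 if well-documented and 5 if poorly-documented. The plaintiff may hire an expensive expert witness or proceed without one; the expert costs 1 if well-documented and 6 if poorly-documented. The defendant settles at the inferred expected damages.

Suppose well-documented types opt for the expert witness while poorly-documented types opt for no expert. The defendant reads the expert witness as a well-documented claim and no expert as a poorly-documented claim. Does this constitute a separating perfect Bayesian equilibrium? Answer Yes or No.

Under these beliefs, the expert witness earns settlement 14 and no expert earns settlement 5.
well-documented: the expert witness nets 14 − 1 = 13; no expert nets 5. well-documented prefers the expert witness.
poorly-documented: the expert witness nets 14 − 6 = 8; no expert nets 5. poorly-documented would deviate to the expert witness.
poorly-documented has a profitable deviation, so the profile is not an equilibrium.

No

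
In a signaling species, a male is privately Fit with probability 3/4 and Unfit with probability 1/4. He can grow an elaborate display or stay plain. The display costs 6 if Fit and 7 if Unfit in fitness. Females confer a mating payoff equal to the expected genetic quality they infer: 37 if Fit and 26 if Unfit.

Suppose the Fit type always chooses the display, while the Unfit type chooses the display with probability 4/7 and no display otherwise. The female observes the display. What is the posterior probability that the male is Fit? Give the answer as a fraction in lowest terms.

21/25

P(the display) = (3/4)·1 + (1/4)·(4/7) = 25/28.
By Bayes' rule, P(Fit | the display) = (3/4) / (25/28) = 21/25.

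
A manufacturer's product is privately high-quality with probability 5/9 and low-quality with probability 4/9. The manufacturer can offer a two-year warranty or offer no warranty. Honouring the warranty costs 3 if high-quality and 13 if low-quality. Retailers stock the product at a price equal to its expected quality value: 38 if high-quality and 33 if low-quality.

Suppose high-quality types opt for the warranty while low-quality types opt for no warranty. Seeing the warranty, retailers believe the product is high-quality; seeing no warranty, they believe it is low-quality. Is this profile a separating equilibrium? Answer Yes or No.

Under these beliefs, the warranty earns price 38 and no warranty earns price 33.
high-quality: the warranty nets 38 − 3 = 35; no warranty nets 33. high-quality prefers the warranty.
low-quality: the warranty nets 38 − 13 = 25; no warranty nets 33. low-quality prefers no warranty.
Neither type deviates, so the separating profile is an equilibrium.

Yes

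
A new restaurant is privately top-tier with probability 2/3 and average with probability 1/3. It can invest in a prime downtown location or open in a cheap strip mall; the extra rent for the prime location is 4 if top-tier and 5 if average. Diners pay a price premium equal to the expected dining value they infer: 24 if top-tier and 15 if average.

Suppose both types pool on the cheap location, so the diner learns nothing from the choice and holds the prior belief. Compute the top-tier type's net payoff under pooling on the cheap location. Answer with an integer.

21

Pooled price premium = 2/3·24 + 1/3·15 = 21.
top-tier pays no cost for the cheap location, so net payoff = 21.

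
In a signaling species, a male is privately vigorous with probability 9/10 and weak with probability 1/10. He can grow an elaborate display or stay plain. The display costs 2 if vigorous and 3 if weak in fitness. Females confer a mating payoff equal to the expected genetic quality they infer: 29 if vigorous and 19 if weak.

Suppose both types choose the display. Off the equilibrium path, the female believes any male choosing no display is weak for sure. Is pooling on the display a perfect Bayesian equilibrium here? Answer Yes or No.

Yes

On path, the female holds the prior and pays 9/10·29 + 1/10·19 = 28. Off path (no display), believing weak, it pays 19.
vigorous: the display nets 28 − 2 = 26; no display nets 19. vigorous stays.
weak: the display nets 28 − 3 = 25; no display nets 19. weak stays.
No type deviates, so pooling is sustained.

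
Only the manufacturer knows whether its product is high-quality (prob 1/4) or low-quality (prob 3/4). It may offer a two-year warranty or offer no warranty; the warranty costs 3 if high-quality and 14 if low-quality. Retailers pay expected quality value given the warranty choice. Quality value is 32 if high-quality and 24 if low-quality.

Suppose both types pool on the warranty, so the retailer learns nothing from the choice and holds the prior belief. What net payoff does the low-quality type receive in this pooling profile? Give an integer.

12

Pooled price = 1/4·32 + 3/4·24 = 26.
low-quality pays cost 14 for the warranty, so net payoff = 26 − 14 = 12.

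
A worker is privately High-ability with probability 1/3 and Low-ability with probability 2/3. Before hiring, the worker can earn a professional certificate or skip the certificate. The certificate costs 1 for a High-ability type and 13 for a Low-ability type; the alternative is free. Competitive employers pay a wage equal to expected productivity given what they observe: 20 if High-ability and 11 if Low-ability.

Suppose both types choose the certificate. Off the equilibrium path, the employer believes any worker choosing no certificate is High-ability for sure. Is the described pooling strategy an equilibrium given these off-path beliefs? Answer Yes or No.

No

On path, the employer holds the prior and pays 1/3·20 + 2/3·11 = 14. Off path (no certificate), believing High-ability, it pays 20.
High-ability: the certificate nets 14 − 1 = 13; no certificate nets 20. High-ability would deviate.
Low-ability: the certificate nets 14 − 13 = 1; no certificate nets 20. Low-ability would deviate.
A type deviates, so pooling fails.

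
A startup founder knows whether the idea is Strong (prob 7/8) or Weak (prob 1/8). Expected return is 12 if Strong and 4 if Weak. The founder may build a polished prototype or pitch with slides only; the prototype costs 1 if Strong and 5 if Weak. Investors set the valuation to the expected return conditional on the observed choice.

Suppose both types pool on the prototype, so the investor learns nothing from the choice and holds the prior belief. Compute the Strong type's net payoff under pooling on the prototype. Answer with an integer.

Pooled valuation = 7/8·12 + 1/8·4 = 11.
Strong pays cost 1 for the prototype, so net payoff = 11 − 1 = 10.

10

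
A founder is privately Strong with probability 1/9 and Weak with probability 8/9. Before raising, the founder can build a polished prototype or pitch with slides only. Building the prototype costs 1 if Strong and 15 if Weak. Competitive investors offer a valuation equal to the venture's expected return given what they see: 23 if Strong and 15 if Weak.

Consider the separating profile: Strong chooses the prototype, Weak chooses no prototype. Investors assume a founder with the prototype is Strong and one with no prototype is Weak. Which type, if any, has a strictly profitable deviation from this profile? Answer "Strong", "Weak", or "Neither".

Neither

The prototype pays 23; no prototype pays 15.
Strong: assigned the prototype, nets 23 − 1 = 22; deviating to no prototype nets 15.
Weak: assigned no prototype, nets 15; deviating to the prototype nets 23 − 15 = 8.
Both types strictly prefer their assigned action; no profitable deviation.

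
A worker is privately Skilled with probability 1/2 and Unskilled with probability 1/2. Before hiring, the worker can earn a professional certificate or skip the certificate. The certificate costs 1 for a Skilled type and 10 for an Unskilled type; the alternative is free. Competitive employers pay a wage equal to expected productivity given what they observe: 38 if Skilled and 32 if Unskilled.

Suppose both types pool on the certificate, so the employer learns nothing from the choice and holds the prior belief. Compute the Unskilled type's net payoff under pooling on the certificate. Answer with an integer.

Pooled wage = 1/2·38 + 1/2·32 = 35.
Unskilled pays cost 10 for the certificate, so net payoff = 35 − 10 = 25.

25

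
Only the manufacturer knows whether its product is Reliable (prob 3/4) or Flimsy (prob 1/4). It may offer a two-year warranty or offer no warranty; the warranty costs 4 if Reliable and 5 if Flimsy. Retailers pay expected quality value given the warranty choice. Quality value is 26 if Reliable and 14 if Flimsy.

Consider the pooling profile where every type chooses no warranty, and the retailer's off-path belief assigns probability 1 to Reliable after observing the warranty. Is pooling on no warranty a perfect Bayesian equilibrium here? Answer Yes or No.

Yes

On path, the retailer holds the prior and pays 3/4·26 + 1/4·14 = 23. Off path (the warranty), believing Reliable, it pays 26.
Reliable: no warranty nets 23; the warranty nets 26 − 4 = 22. Reliable stays.
Flimsy: no warranty nets 23; the warranty nets 26 − 5 = 21. Flimsy stays.
No type deviates, so pooling is sustained.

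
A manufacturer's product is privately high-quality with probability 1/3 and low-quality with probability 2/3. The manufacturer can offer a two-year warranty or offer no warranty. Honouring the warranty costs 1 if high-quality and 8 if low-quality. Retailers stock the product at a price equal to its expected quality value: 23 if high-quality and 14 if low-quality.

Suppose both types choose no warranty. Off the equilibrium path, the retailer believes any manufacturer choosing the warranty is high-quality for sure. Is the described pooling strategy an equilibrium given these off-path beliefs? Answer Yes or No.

No

On path, the retailer holds the prior and pays 1/3·23 + 2/3·14 = 17. Off path (the warranty), believing high-quality, it pays 23.
high-quality: no warranty nets 17; the warranty nets 23 − 1 = 22. high-quality would deviate.
low-quality: no warranty nets 17; the warranty nets 23 − 8 = 15. low-quality stays.
A type deviates, so pooling fails.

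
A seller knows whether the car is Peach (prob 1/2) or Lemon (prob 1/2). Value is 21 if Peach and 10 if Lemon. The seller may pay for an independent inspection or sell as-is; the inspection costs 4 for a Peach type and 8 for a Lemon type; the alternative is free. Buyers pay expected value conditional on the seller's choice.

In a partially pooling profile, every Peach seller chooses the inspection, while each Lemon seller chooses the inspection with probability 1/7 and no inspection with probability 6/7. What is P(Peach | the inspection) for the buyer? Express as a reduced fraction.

P(the inspection) = (1/2)·1 + (1/2)·(1/7) = 4/7.
By Bayes' rule, P(Peach | the inspection) = (1/2) / (4/7) = 7/8.

7/8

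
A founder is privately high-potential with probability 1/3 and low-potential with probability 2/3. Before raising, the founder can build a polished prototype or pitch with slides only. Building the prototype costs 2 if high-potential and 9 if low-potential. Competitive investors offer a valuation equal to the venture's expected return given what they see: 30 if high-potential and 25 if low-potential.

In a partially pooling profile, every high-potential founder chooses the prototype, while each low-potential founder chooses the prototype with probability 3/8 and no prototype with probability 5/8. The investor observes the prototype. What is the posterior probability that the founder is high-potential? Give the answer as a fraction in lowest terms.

P(the prototype) = (1/3)·1 + (2/3)·(3/8) = 7/12.
By Bayes' rule, P(high-potential | the prototype) = (1/3) / (7/12) = 4/7.

4/7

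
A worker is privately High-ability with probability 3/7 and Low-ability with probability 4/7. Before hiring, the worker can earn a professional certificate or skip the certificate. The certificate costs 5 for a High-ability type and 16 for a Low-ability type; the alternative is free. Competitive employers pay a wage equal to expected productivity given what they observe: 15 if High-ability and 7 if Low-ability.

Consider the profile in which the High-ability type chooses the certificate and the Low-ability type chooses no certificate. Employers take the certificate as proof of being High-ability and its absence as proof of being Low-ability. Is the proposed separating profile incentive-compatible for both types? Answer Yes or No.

Under these beliefs, the certificate earns wage 15 and no certificate earns wage 7.
High-ability: the certificate nets 15 − 5 = 10; no certificate nets 7. High-ability prefers the certificate.
Low-ability: the certificate nets 15 − 16 = -1; no certificate nets 7. Low-ability prefers no certificate.
Neither type deviates, so the separating profile is an equilibrium.

Yes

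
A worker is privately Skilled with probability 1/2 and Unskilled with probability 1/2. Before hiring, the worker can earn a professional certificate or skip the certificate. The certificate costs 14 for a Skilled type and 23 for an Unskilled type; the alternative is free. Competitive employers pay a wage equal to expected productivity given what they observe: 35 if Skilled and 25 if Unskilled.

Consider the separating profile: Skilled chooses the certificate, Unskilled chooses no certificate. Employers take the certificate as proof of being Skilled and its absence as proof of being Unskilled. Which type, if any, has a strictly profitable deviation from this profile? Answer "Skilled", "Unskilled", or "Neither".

The certificate pays 35; no certificate pays 25.
Skilled: assigned the certificate, nets 35 − 14 = 21; deviating to no certificate nets 25.
Unskilled: assigned no certificate, nets 25; deviating to the certificate nets 35 − 23 = 12.
The Skilled type gains 4 by deviating.

Skilled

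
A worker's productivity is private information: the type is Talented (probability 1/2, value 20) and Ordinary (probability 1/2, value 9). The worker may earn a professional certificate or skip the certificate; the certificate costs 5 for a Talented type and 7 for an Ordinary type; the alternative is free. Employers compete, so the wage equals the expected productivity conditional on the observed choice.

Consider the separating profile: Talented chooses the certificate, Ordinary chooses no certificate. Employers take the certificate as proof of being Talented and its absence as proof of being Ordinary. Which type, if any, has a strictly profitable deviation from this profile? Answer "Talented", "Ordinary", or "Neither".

Ordinary

The certificate pays 20; no certificate pays 9.
Talented: assigned the certificate, nets 20 − 5 = 15; deviating to no certificate nets 9.
Ordinary: assigned no certificate, nets 9; deviating to the certificate nets 20 − 7 = 13.
The Ordinary type gains 4 by deviating.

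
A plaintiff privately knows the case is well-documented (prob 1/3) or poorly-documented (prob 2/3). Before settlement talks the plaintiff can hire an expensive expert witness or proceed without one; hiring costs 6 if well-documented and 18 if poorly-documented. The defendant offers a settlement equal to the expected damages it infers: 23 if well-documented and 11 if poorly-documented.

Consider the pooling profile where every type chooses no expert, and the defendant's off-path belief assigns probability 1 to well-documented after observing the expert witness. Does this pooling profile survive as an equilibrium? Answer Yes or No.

On path, the defendant holds the prior and pays 1/3·23 + 2/3·11 = 15. Off path (the expert witness), believing well-documented, it pays 23.
well-documented: no expert nets 15; the expert witness nets 23 − 6 = 17. well-documented would deviate.
poorly-documented: no expert nets 15; the expert witness nets 23 − 18 = 5. poorly-documented stays.
A type deviates, so pooling fails.

No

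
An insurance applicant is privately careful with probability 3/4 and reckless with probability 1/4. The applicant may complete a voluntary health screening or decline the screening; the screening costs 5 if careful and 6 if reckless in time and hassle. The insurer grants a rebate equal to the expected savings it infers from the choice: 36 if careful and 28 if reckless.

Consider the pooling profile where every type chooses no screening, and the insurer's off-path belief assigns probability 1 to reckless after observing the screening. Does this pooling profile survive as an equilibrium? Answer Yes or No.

Yes

On path, the insurer holds the prior and pays 3/4·36 + 1/4·28 = 34. Off path (the screening), believing reckless, it pays 28.
careful: no screening nets 34; the screening nets 28 − 5 = 23. careful stays.
reckless: no screening nets 34; the screening nets 28 − 6 = 22. reckless stays.
No type deviates, so pooling is sustained.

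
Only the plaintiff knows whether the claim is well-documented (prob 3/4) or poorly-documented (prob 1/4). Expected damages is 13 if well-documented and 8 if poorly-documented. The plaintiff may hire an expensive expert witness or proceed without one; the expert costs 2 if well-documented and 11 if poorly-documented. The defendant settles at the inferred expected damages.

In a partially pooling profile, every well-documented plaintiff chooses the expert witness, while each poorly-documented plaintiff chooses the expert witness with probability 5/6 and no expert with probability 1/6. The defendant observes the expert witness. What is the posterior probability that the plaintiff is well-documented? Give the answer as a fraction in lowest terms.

18/23

P(the expert witness) = (3/4)·1 + (1/4)·(5/6) = 23/24.
By Bayes' rule, P(well-documented | the expert witness) = (3/4) / (23/24) = 18/23.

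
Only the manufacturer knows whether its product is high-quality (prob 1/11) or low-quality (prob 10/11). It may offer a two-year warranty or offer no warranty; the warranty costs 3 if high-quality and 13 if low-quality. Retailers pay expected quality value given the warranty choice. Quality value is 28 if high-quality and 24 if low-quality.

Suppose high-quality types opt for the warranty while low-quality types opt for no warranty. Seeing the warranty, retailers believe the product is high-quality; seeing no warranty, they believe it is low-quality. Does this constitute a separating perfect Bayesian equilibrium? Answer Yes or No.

Under these beliefs, the warranty earns price 28 and no warranty earns price 24.
high-quality: the warranty nets 28 − 3 = 25; no warranty nets 24. high-quality prefers the warranty.
low-quality: the warranty nets 28 − 13 = 15; no warranty nets 24. low-quality prefers no warranty.
Neither type deviates, so the separating profile is an equilibrium.

Yes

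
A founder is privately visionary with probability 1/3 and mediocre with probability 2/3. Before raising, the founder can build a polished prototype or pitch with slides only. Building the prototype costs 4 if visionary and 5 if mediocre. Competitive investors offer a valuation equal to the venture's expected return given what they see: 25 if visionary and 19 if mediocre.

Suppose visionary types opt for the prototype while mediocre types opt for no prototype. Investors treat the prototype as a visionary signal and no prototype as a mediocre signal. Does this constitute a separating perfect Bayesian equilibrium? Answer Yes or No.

Under these beliefs, the prototype earns valuation 25 and no prototype earns valuation 19.
visionary: the prototype nets 25 − 4 = 21; no prototype nets 19. visionary prefers the prototype.
mediocre: the prototype nets 25 − 5 = 20; no prototype nets 19. mediocre would deviate to the prototype.
mediocre has a profitable deviation, so the profile is not an equilibrium.

No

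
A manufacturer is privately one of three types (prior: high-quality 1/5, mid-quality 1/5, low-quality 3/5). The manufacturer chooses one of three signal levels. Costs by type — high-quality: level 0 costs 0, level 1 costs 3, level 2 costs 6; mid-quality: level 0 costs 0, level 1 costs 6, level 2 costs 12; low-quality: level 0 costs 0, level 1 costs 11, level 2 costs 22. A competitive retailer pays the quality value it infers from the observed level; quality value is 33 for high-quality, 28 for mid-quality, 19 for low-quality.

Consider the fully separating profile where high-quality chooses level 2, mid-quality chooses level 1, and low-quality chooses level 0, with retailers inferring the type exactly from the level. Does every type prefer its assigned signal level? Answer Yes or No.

Yes

Separating prices: level 2 → 33, level 1 → 28, level 0 → 19.
high-quality (assigned level 2): level 0: 19 − 0 = 19; level 1: 28 − 3 = 25; level 2: 33 − 6 = 27. high-quality stays.
mid-quality (assigned level 1): level 0: 19 − 0 = 19; level 1: 28 − 6 = 22; level 2: 33 − 12 = 21. mid-quality stays.
low-quality (assigned level 0): level 0: 19 − 0 = 19; level 1: 28 − 11 = 17; level 2: 33 − 22 = 11. low-quality stays.
Every type prefers its assigned level; separation holds.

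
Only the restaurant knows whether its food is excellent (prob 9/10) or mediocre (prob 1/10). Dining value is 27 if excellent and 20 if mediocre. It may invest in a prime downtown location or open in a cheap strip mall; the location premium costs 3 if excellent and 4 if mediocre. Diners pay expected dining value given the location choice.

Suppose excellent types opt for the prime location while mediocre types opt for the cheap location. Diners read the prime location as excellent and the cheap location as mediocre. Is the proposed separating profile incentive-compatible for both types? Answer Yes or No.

Under these beliefs, the prime location earns price premium 27 and the cheap location earns price premium 20.
excellent: the prime location nets 27 − 3 = 24; the cheap location nets 20. excellent prefers the prime location.
mediocre: the prime location nets 27 − 4 = 23; the cheap location nets 20. mediocre would deviate to the prime location.
mediocre has a profitable deviation, so the profile is not an equilibrium.

No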